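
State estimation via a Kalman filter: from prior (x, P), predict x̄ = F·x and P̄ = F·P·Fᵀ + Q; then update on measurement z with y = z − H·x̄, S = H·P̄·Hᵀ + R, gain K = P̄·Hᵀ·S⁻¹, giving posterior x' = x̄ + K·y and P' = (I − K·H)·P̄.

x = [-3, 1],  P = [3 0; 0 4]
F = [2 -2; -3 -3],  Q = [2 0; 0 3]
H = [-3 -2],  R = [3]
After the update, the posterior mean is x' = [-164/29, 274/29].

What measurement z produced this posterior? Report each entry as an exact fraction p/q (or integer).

x̄ = F·x = [-8, 6]
P̄ = F·P·Fᵀ + Q = [30 6; 6 66]
S = H·P̄·Hᵀ + R = [609]
K = P̄·Hᵀ·S⁻¹ = [-34/203; -50/203]
x' − x̄ = [68/29, 100/29] = K·y
y = (KᵀK)⁻¹·Kᵀ·(x' − x̄) = [-14]
z = y + H·x̄ = [-14] + [12] = [-2]

z = [-2]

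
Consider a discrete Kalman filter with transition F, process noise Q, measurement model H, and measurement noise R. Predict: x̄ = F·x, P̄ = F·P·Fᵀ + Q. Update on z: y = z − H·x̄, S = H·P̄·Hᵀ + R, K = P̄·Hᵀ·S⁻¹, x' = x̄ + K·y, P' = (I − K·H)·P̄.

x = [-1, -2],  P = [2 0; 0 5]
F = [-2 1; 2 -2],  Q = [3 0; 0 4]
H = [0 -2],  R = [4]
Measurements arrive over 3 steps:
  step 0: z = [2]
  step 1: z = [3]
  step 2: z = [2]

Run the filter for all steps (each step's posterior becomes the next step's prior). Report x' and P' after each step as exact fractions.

step 0: x' = [18/11, -10/11], P' = [68/11 -6/11; -6/11 32/33]
step 1: x' = [1272/1253, -1662/1253], P' = [9111/1253 -988/1253; -988/1253 1220/1253]
step 2: x' = [68398/55493, -48372/55493], P' = [406927/55493 -44812/55493; -44812/55493 54240/55493]

step 0: x̄ = F·x = [0, 2]
step 0: P̄ = F·P·Fᵀ + Q = [16 -18; -18 32]
step 0: y = z − H·x̄ = [6]
step 0: S = H·P̄·Hᵀ + R = [132]
step 0: K = P̄·Hᵀ·S⁻¹ = [3/11; -16/33]
step 0: x' = x̄ + K·y = [18/11, -10/11]
step 0: P' = (I − K·H)·P̄ = [68/11 -6/11; -6/11 32/33]
step 1: x̄ = F·x = [-46/11, 56/11]
step 1: P̄ = F·P·Fᵀ + Q = [1019/33 -988/33; -988/33 1220/33]
step 1: y = z − H·x̄ = [145/11]
step 1: S = H·P̄·Hᵀ + R = [5012/33]
step 1: K = P̄·Hᵀ·S⁻¹ = [494/1253; -610/1253]
step 1: x' = x̄ + K·y = [1272/1253, -1662/1253]
step 1: P' = (I − K·H)·P̄ = [9111/1253 -988/1253; -988/1253 1220/1253]
step 2: x̄ = F·x = [-4206/1253, 5868/1253]
step 2: P̄ = F·P·Fᵀ + Q = [45375/1253 -44812/1253; -44812/1253 54240/1253]
step 2: y = z − H·x̄ = [14242/1253]
step 2: S = H·P̄·Hᵀ + R = [221972/1253]
step 2: K = P̄·Hᵀ·S⁻¹ = [22406/55493; -27120/55493]
step 2: x' = x̄ + K·y = [68398/55493, -48372/55493]
step 2: P' = (I − K·H)·P̄ = [406927/55493 -44812/55493; -44812/55493 54240/55493]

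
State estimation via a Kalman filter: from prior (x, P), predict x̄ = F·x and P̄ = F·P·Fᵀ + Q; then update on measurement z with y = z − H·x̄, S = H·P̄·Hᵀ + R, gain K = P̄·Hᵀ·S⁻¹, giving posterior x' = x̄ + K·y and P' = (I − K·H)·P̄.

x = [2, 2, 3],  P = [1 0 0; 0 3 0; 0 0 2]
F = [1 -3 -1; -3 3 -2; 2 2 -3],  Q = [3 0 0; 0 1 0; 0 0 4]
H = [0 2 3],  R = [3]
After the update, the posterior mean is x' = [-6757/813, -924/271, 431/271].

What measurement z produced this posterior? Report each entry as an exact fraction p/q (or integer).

x̄ = F·x = [-7, -6, -1]
P̄ = F·P·Fᵀ + Q = [33 -26 -10; -26 45 24; -10 24 38]
S = H·P̄·Hᵀ + R = [813]
K = P̄·Hᵀ·S⁻¹ = [-82/813; 54/271; 54/271]
x' − x̄ = [-1066/813, 702/271, 702/271] = K·y
y = (KᵀK)⁻¹·Kᵀ·(x' − x̄) = [13]
z = y + H·x̄ = [13] + [-15] = [-2]

z = [-2]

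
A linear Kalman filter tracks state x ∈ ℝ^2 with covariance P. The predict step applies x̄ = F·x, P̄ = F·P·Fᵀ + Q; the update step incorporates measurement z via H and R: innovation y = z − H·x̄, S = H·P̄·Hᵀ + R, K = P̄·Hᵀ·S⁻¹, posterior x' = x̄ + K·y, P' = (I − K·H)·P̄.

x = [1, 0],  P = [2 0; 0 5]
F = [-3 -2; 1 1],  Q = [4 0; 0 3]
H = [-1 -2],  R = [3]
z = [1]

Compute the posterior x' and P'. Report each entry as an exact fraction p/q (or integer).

x' = [-3, 1]
P' = [782/21 -376/21; -376/21 194/21]

x̄ = F·x = [-3, 1]
P̄ = F·P·Fᵀ + Q = [42 -16; -16 10]
y = z − H·x̄ = [0]
S = H·P̄·Hᵀ + R = [21]
K = P̄·Hᵀ·S⁻¹ = [-10/21; -4/21]
x' = x̄ + K·y = [-3, 1]
P' = (I − K·H)·P̄ = [782/21 -376/21; -376/21 194/21]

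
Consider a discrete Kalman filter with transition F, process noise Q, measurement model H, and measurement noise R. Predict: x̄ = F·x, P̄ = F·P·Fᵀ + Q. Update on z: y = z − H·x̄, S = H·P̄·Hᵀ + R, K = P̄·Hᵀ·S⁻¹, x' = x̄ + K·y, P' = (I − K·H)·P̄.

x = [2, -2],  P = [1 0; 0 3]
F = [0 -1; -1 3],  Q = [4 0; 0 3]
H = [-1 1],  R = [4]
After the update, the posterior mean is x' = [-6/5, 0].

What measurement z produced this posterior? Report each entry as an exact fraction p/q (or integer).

x̄ = F·x = [2, -8]
P̄ = F·P·Fᵀ + Q = [7 -9; -9 31]
S = H·P̄·Hᵀ + R = [60]
K = P̄·Hᵀ·S⁻¹ = [-4/15; 2/3]
x' − x̄ = [-16/5, 8] = K·y
y = (KᵀK)⁻¹·Kᵀ·(x' − x̄) = [12]
z = y + H·x̄ = [12] + [-10] = [2]

z = [2]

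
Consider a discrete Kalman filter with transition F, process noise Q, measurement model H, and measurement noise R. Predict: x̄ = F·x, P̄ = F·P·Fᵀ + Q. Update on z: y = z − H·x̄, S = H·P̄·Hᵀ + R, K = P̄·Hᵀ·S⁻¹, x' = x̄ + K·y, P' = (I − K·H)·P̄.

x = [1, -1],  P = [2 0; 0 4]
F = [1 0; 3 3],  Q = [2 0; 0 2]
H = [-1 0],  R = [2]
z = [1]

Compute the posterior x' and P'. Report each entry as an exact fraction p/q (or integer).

x' = [-1/3, -2]
P' = [4/3 2; 2 50]

x̄ = F·x = [1, 0]
P̄ = F·P·Fᵀ + Q = [4 6; 6 56]
y = z − H·x̄ = [2]
S = H·P̄·Hᵀ + R = [6]
K = P̄·Hᵀ·S⁻¹ = [-2/3; -1]
x' = x̄ + K·y = [-1/3, -2]
P' = (I − K·H)·P̄ = [4/3 2; 2 50]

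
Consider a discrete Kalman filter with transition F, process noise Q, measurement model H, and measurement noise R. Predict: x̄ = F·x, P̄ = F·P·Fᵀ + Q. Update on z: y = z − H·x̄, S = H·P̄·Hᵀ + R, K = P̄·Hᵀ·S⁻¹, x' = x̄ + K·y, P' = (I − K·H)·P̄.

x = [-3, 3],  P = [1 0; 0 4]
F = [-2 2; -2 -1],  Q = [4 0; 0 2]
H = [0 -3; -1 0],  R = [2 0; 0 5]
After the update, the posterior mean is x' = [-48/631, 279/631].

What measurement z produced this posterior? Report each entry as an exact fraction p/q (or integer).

x̄ = F·x = [12, 3]
P̄ = F·P·Fᵀ + Q = [24 -4; -4 10]
S = H·P̄·Hᵀ + R = [92 -12; -12 29]
K = P̄·Hᵀ·S⁻¹ = [15/631 -516/631; -411/1262 2/631]
x' − x̄ = [-7620/631, -1614/631] = K·y
y = (KᵀK)⁻¹·Kᵀ·(x' − x̄) = [8, 15]
z = y + H·x̄ = [8, 15] + [-9, -12] = [-1, 3]

z = [-1, 3]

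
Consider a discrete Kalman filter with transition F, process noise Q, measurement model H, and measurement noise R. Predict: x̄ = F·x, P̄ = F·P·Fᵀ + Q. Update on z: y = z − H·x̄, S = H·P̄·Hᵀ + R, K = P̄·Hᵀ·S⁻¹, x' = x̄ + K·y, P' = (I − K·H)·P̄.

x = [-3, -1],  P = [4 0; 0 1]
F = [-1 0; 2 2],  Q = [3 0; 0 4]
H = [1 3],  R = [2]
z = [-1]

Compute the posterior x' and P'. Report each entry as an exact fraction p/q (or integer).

x̄ = F·x = [3, -8]
P̄ = F·P·Fᵀ + Q = [7 -8; -8 24]
y = z − H·x̄ = [20]
S = H·P̄·Hᵀ + R = [177]
K = P̄·Hᵀ·S⁻¹ = [-17/177; 64/177]
x' = x̄ + K·y = [191/177, -136/177]
P' = (I − K·H)·P̄ = [950/177 -328/177; -328/177 152/177]

x' = [191/177, -136/177]
P' = [950/177 -328/177; -328/177 152/177]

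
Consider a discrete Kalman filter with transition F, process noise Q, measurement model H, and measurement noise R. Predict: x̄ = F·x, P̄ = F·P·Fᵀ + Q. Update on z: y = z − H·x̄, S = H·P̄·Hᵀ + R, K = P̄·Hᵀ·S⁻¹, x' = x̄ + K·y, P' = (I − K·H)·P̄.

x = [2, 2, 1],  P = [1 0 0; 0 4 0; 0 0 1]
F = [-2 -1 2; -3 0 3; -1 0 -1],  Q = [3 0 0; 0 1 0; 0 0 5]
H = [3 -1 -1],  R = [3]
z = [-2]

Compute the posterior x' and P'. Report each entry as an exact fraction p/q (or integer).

x̄ = F·x = [-4, -3, -3]
P̄ = F·P·Fᵀ + Q = [15 12 0; 12 19 0; 0 0 7]
y = z − H·x̄ = [4]
S = H·P̄·Hᵀ + R = [92]
K = P̄·Hᵀ·S⁻¹ = [33/92; 17/92; -7/92]
x' = x̄ + K·y = [-59/23, -52/23, -76/23]
P' = (I − K·H)·P̄ = [291/92 543/92 231/92; 543/92 1459/92 119/92; 231/92 119/92 595/92]

x' = [-59/23, -52/23, -76/23]
P' = [291/92 543/92 231/92; 543/92 1459/92 119/92; 231/92 119/92 595/92]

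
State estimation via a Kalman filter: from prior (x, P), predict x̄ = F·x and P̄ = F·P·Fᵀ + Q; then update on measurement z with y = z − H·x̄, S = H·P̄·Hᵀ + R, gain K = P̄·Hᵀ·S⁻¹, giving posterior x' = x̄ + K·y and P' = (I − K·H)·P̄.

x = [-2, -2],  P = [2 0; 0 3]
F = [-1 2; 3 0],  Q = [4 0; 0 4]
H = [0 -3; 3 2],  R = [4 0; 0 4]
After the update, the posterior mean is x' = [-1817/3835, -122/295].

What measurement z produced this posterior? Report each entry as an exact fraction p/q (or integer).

x̄ = F·x = [-2, -6]
P̄ = F·P·Fᵀ + Q = [18 -6; -6 22]
S = H·P̄·Hᵀ + R = [202 -78; -78 182]
K = P̄·Hᵀ·S⁻¹ = [63/295 1236/3835; -96/295 1/295]
x' − x̄ = [5853/3835, 1648/295] = K·y
y = (KᵀK)⁻¹·Kᵀ·(x' − x̄) = [-17, 16]
z = y + H·x̄ = [-17, 16] + [18, -18] = [1, -2]

z = [1, -2]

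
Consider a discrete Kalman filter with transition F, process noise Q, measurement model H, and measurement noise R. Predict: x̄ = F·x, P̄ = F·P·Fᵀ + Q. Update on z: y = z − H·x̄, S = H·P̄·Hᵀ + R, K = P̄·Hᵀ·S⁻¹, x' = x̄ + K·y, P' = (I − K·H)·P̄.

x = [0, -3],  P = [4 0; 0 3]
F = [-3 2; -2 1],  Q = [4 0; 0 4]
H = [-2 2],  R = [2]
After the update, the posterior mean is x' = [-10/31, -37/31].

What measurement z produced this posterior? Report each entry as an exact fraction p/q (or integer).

x̄ = F·x = [-6, -3]
P̄ = F·P·Fᵀ + Q = [52 30; 30 23]
S = H·P̄·Hᵀ + R = [62]
K = P̄·Hᵀ·S⁻¹ = [-22/31; -7/31]
x' − x̄ = [176/31, 56/31] = K·y
y = (KᵀK)⁻¹·Kᵀ·(x' − x̄) = [-8]
z = y + H·x̄ = [-8] + [6] = [-2]

z = [-2]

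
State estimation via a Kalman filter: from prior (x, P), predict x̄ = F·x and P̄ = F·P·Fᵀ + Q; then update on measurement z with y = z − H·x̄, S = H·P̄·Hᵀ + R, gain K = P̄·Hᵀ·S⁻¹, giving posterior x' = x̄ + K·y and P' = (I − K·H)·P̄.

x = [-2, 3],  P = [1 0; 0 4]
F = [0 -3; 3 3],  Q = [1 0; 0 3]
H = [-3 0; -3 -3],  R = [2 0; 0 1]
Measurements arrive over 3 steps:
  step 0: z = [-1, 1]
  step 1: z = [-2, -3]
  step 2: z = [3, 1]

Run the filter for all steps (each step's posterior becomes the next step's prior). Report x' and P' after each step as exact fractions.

step 0: x' = [11049/39449, -26013/39449], P' = [8714/39449 -8712/39449; -8712/39449 13056/39449]
step 1: x' = [20792841/26674922, 10134711/53349844], P' = [2723275/13337461 -5328693/26674922; -5328693/26674922 16183713/53349844]
step 2: x' = [-72495768453/67774152743, 54396950706/67774152743], P' = [13791462686/67774152743 -13492930050/67774152743; -13492930050/67774152743 20514000048/67774152743]

step 0: x̄ = F·x = [-9, 3]
step 0: P̄ = F·P·Fᵀ + Q = [37 -36; -36 48]
step 0: y = z − H·x̄ = [-28, -17]
step 0: S = H·P̄·Hᵀ + R = [335 9; 9 118]
step 0: K = P̄·Hᵀ·S⁻¹ = [-13071/39449 -6/39449; 13068/39449 -13032/39449]
step 0: x' = x̄ + K·y = [11049/39449, -26013/39449]
step 0: P' = (I − K·H)·P̄ = [8714/39449 -8712/39449; -8712/39449 13056/39449]
step 1: x̄ = F·x = [78039/39449, -44892/39449]
step 1: P̄ = F·P·Fᵀ + Q = [156953/39449 -39096/39449; -39096/39449 157461/39449]
step 1: y = z − H·x̄ = [155219/39449, -18906/39449]
step 1: S = H·P̄·Hᵀ + R = [1491475/39449 1060713/39449; 1060713/39449 2165447/39449]
step 1: K = P̄·Hᵀ·S⁻¹ = [-8169825/26674922 -353571/26674922; 15986079/53349844 -16578981/53349844]
step 1: x' = x̄ + K·y = [20792841/26674922, 10134711/53349844]
step 1: P' = (I − K·H)·P̄ = [2723275/13337461 -5328693/26674922; -5328693/26674922 16183713/53349844]
step 2: x̄ = F·x = [-30404133/53349844, 155161179/53349844]
step 2: P̄ = F·P·Fᵀ + Q = [199003261/53349844 -49736943/53349844; -49736943/53349844 211907901/53349844]
step 2: y = z − H·x̄ = [68837133/53349844, 213810491/26674922]
step 2: S = H·P̄·Hᵀ + R = [1897729037/53349844 671698431/26674922; 671698431/26674922 714071332/13337461]
step 2: K = P̄·Hᵀ·S⁻¹ = [-20687194029/67774152743 -895597908/67774152743; 20239395075/67774152743 -21063209994/67774152743]
step 2: x' = x̄ + K·y = [-72495768453/67774152743, 54396950706/67774152743]
step 2: P' = (I − K·H)·P̄ = [13791462686/67774152743 -13492930050/67774152743; -13492930050/67774152743 20514000048/67774152743]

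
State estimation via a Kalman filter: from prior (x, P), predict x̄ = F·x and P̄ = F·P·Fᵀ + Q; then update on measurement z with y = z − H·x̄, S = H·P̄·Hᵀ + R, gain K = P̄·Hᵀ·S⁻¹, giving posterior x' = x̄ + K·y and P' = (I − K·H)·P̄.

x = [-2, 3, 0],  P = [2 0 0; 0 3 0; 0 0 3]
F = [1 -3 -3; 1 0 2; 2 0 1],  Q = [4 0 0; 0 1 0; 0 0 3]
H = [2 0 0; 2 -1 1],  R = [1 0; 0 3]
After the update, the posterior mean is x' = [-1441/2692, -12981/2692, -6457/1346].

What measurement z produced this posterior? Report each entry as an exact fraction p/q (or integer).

z = [-1, -1]

x̄ = F·x = [-11, -2, -4]
P̄ = F·P·Fᵀ + Q = [60 -16 -5; -16 15 10; -5 10 14]
S = H·P̄·Hᵀ + R = [241 262; 262 296]
K = P̄·Hᵀ·S⁻¹ = [599/1346 131/2692; 111/1346 -533/2692; -347/673 587/1346]
x' − x̄ = [28171/2692, -7597/2692, -1073/1346] = K·y
y = (KᵀK)⁻¹·Kᵀ·(x' − x̄) = [21, 23]
z = y + H·x̄ = [21, 23] + [-22, -24] = [-1, -1]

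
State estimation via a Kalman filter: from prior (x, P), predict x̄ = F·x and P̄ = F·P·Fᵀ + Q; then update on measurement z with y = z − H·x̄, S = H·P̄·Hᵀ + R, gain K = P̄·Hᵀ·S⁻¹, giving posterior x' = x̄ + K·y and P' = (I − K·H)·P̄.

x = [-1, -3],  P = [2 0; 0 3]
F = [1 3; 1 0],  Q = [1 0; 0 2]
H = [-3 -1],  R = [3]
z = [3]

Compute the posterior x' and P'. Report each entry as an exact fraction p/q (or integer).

x̄ = F·x = [-10, -1]
P̄ = F·P·Fᵀ + Q = [30 2; 2 4]
y = z − H·x̄ = [-28]
S = H·P̄·Hᵀ + R = [289]
K = P̄·Hᵀ·S⁻¹ = [-92/289; -10/289]
x' = x̄ + K·y = [-314/289, -9/289]
P' = (I − K·H)·P̄ = [206/289 -342/289; -342/289 1056/289]

x' = [-314/289, -9/289]
P' = [206/289 -342/289; -342/289 1056/289]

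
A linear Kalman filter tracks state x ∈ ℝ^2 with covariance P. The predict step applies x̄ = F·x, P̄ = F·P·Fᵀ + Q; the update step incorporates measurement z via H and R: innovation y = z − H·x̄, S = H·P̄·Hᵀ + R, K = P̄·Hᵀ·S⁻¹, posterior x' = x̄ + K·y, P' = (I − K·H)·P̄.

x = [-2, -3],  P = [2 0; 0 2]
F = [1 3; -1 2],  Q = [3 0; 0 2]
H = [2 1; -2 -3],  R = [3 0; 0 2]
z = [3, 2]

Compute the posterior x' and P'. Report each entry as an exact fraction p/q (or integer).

x̄ = F·x = [-11, -4]
P̄ = F·P·Fᵀ + Q = [23 10; 10 12]
y = z − H·x̄ = [29, -32]
S = H·P̄·Hᵀ + R = [147 -208; -208 322]
K = P̄·Hᵀ·S⁻¹ = [1112/2035 238/2035; -672/2035 -788/2035]
x' = x̄ + K·y = [2247/2035, -2412/2035]
P' = (I − K·H)·P̄ = [2621/2035 -1906/2035; -1906/2035 1796/2035]

x' = [2247/2035, -2412/2035]
P' = [2621/2035 -1906/2035; -1906/2035 1796/2035]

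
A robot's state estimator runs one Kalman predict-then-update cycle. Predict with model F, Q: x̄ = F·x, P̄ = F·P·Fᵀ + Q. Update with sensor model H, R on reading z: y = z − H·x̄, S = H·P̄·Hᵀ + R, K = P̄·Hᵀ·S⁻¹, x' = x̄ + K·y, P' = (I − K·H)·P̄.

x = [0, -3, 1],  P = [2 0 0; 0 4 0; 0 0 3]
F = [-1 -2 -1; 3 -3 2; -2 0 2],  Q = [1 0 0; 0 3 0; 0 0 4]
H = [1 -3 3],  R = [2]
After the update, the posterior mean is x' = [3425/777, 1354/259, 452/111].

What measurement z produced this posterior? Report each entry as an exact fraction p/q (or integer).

x̄ = F·x = [5, 11, 2]
P̄ = F·P·Fᵀ + Q = [22 12 -2; 12 69 0; -2 0 24]
S = H·P̄·Hᵀ + R = [777]
K = P̄·Hᵀ·S⁻¹ = [-20/777; -65/259; 10/111]
x' − x̄ = [-460/777, -1495/259, 230/111] = K·y
y = (KᵀK)⁻¹·Kᵀ·(x' − x̄) = [23]
z = y + H·x̄ = [23] + [-22] = [1]

z = [1]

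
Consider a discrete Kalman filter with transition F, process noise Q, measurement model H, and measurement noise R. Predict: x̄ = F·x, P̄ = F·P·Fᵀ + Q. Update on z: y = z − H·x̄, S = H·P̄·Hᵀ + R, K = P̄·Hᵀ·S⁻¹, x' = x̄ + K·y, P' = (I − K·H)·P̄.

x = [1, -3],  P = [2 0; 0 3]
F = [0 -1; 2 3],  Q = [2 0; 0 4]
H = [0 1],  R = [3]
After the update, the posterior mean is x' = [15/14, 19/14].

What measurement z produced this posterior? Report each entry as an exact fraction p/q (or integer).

x̄ = F·x = [3, -7]
P̄ = F·P·Fᵀ + Q = [5 -9; -9 39]
S = H·P̄·Hᵀ + R = [42]
K = P̄·Hᵀ·S⁻¹ = [-3/14; 13/14]
x' − x̄ = [-27/14, 117/14] = K·y
y = (KᵀK)⁻¹·Kᵀ·(x' − x̄) = [9]
z = y + H·x̄ = [9] + [-7] = [2]

z = [2]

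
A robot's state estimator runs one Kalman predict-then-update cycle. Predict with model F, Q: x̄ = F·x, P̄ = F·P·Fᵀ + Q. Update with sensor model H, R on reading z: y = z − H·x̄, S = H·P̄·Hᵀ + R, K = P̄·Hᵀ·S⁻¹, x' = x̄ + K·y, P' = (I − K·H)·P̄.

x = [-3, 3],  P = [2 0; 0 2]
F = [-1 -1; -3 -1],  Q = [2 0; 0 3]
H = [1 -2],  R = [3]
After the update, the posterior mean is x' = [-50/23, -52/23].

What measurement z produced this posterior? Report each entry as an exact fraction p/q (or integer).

z = [3]

x̄ = F·x = [0, 6]
P̄ = F·P·Fᵀ + Q = [6 8; 8 23]
S = H·P̄·Hᵀ + R = [69]
K = P̄·Hᵀ·S⁻¹ = [-10/69; -38/69]
x' − x̄ = [-50/23, -190/23] = K·y
y = (KᵀK)⁻¹·Kᵀ·(x' − x̄) = [15]
z = y + H·x̄ = [15] + [-12] = [3]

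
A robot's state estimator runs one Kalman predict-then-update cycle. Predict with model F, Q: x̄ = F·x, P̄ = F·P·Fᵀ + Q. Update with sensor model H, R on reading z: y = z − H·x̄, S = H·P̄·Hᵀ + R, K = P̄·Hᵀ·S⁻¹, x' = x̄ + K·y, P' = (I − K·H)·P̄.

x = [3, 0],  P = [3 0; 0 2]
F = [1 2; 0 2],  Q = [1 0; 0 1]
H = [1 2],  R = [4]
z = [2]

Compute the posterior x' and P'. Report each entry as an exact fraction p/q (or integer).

x̄ = F·x = [3, 0]
P̄ = F·P·Fᵀ + Q = [12 8; 8 9]
y = z − H·x̄ = [-1]
S = H·P̄·Hᵀ + R = [84]
K = P̄·Hᵀ·S⁻¹ = [1/3; 13/42]
x' = x̄ + K·y = [8/3, -13/42]
P' = (I − K·H)·P̄ = [8/3 -2/3; -2/3 20/21]

x' = [8/3, -13/42]
P' = [8/3 -2/3; -2/3 20/21]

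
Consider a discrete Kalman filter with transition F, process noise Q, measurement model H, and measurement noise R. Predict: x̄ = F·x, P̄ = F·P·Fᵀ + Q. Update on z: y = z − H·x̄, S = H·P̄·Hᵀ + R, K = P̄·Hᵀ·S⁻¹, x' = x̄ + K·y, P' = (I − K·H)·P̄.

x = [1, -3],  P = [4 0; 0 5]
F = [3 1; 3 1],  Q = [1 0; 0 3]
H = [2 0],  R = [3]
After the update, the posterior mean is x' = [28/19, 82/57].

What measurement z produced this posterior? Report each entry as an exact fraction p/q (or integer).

x̄ = F·x = [0, 0]
P̄ = F·P·Fᵀ + Q = [42 41; 41 44]
S = H·P̄·Hᵀ + R = [171]
K = P̄·Hᵀ·S⁻¹ = [28/57; 82/171]
x' − x̄ = [28/19, 82/57] = K·y
y = (KᵀK)⁻¹·Kᵀ·(x' − x̄) = [3]
z = y + H·x̄ = [3] + [0] = [3]

z = [3]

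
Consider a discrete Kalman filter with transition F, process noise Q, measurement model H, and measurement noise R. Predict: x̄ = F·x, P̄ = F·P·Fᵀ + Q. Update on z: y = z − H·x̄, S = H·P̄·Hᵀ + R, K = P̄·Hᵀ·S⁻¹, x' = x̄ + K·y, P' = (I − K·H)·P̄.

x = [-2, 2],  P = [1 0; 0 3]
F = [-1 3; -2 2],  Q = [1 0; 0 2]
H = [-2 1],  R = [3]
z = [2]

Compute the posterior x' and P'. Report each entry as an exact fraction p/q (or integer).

x̄ = F·x = [8, 8]
P̄ = F·P·Fᵀ + Q = [29 20; 20 18]
y = z − H·x̄ = [10]
S = H·P̄·Hᵀ + R = [57]
K = P̄·Hᵀ·S⁻¹ = [-2/3; -22/57]
x' = x̄ + K·y = [4/3, 236/57]
P' = (I − K·H)·P̄ = [11/3 16/3; 16/3 542/57]

x' = [4/3, 236/57]
P' = [11/3 16/3; 16/3 542/57]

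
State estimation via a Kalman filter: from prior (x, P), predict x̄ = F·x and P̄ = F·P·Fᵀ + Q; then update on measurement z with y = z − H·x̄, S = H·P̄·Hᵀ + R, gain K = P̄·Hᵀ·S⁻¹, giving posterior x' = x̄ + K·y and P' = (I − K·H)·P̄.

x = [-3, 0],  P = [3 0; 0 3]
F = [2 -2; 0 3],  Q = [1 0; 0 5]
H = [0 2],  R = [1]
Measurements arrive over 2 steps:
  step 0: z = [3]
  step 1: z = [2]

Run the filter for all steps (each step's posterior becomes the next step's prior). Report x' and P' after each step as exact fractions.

step 0: x̄ = F·x = [-6, 0]
step 0: P̄ = F·P·Fᵀ + Q = [25 -18; -18 32]
step 0: y = z − H·x̄ = [3]
step 0: S = H·P̄·Hᵀ + R = [129]
step 0: K = P̄·Hᵀ·S⁻¹ = [-12/43; 64/129]
step 0: x' = x̄ + K·y = [-294/43, 64/43]
step 0: P' = (I − K·H)·P̄ = [643/43 -6/43; -6/43 32/129]
step 1: x̄ = F·x = [-716/43, 192/43]
step 1: P̄ = F·P·Fᵀ + Q = [8117/129 -100/43; -100/43 311/43]
step 1: y = z − H·x̄ = [-298/43]
step 1: S = H·P̄·Hᵀ + R = [1287/43]
step 1: K = P̄·Hᵀ·S⁻¹ = [-200/1287; 622/1287]
step 1: x' = x̄ + K·y = [-20044/1287, 1436/1287]
step 1: P' = (I − K·H)·P̄ = [80051/1287 -100/1287; -100/1287 311/1287]

step 0: x' = [-294/43, 64/43], P' = [643/43 -6/43; -6/43 32/129]
step 1: x' = [-20044/1287, 1436/1287], P' = [80051/1287 -100/1287; -100/1287 311/1287]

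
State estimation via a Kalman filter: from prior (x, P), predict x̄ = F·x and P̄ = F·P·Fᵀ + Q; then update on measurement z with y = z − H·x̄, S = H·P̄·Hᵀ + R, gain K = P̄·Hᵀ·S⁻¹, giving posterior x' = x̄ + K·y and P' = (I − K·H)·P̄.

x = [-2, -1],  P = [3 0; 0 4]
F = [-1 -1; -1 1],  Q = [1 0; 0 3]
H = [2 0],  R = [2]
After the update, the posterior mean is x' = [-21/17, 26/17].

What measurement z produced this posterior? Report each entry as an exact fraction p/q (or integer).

x̄ = F·x = [3, 1]
P̄ = F·P·Fᵀ + Q = [8 -1; -1 10]
S = H·P̄·Hᵀ + R = [34]
K = P̄·Hᵀ·S⁻¹ = [8/17; -1/17]
x' − x̄ = [-72/17, 9/17] = K·y
y = (KᵀK)⁻¹·Kᵀ·(x' − x̄) = [-9]
z = y + H·x̄ = [-9] + [6] = [-3]

z = [-3]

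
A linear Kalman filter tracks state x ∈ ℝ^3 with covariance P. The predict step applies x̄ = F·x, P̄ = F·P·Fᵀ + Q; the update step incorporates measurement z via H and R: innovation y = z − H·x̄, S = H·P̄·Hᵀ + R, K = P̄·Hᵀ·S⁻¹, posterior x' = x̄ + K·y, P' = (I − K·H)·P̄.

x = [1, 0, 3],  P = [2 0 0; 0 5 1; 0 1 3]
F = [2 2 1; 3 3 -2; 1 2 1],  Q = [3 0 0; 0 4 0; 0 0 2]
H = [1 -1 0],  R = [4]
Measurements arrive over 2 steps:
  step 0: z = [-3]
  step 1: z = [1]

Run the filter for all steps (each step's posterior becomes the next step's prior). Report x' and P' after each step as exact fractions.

step 0: x' = [54/13, 235/39, 134/39], P' = [491/13 487/13 401/13; 487/13 1589/39 1195/39; 401/13 1195/39 1205/39]
step 1: x' = [35782/1435, 6883/287, 29476/1435], P' = [1101628/1435 218824/287 875264/1435; 218824/287 218408/287 173868/287; 875264/1435 173868/287 702232/1435]

step 0: x̄ = F·x = [5, -3, 4]
step 0: P̄ = F·P·Fᵀ + Q = [38 35 31; 35 67 29; 31 29 31]
step 0: y = z − H·x̄ = [-11]
step 0: S = H·P̄·Hᵀ + R = [39]
step 0: K = P̄·Hᵀ·S⁻¹ = [1/13; -32/39; 2/39]
step 0: x' = x̄ + K·y = [54/13, 235/39, 134/39]
step 0: P' = (I − K·H)·P̄ = [491/13 487/13 401/13; 487/13 1589/39 1195/39; 401/13 1195/39 1205/39]
step 1: x̄ = F·x = [928/39, 71/3, 766/39]
step 1: P̄ = F·P·Fᵀ + Q = [34850/39 2392/3 27662/39; 2392/3 2312/3 1900/3; 27662/39 1900/3 22142/39]
step 1: y = z − H·x̄ = [34/39]
step 1: S = H·P̄·Hᵀ + R = [2870/39]
step 1: K = P̄·Hᵀ·S⁻¹ = [1877/1435; 104/287; 1481/1435]
step 1: x' = x̄ + K·y = [35782/1435, 6883/287, 29476/1435]
step 1: P' = (I − K·H)·P̄ = [1101628/1435 218824/287 875264/1435; 218824/287 218408/287 173868/287; 875264/1435 173868/287 702232/1435]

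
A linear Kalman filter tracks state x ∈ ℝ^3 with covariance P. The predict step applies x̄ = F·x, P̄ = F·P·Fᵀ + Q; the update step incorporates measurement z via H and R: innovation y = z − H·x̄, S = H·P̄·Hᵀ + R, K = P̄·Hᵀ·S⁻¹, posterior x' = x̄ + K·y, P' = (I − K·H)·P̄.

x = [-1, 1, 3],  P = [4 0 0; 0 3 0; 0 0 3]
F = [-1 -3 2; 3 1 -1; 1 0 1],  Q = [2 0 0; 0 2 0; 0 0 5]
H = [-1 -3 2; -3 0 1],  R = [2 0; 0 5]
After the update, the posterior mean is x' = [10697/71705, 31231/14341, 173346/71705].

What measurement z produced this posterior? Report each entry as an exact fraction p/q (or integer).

z = [-2, 2]

x̄ = F·x = [4, -5, 2]
P̄ = F·P·Fᵀ + Q = [45 -27 2; -27 44 9; 2 9 12]
S = H·P̄·Hᵀ + R = [213 -125; -125 410]
K = P̄·Hᵀ·S⁻¹ = [-45/14341 -23329/71705; -4884/14341 1659/14341; -260/14341 653/71705]
x' − x̄ = [-276123/71705, 102936/14341, 29936/71705] = K·y
y = (KᵀK)⁻¹·Kᵀ·(x' − x̄) = [-17, 12]
z = y + H·x̄ = [-17, 12] + [15, -10] = [-2, 2]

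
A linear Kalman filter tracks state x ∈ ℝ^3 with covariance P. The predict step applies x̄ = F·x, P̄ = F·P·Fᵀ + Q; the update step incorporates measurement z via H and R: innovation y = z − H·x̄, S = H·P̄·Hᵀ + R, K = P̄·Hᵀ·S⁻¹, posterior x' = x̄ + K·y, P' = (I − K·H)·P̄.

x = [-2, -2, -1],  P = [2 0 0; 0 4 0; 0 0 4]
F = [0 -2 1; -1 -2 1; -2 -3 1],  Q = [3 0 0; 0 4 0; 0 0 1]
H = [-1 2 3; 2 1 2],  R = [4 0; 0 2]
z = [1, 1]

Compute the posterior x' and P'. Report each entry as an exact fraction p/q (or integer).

x̄ = F·x = [3, 5, 9]
P̄ = F·P·Fᵀ + Q = [23 20 28; 20 26 32; 28 32 49]
y = z − H·x̄ = [-33, -28]
S = H·P̄·Hᵀ + R = [708 696; 696 748]
K = P̄·Hᵀ·S⁻¹ = [-2341/11292 335/941; 329/2823 123/1882; 619/3764 90/941]
x' = x̄ + K·y = [-477/3764, -636/941, 3369/3764]
P' = (I − K·H)·P̄ = [5717/11292 722/2823 -1047/3764; 722/2823 7301/2823 -1396/941; -1047/3764 -1396/941 4199/3764]

x' = [-477/3764, -636/941, 3369/3764]
P' = [5717/11292 722/2823 -1047/3764; 722/2823 7301/2823 -1396/941; -1047/3764 -1396/941 4199/3764]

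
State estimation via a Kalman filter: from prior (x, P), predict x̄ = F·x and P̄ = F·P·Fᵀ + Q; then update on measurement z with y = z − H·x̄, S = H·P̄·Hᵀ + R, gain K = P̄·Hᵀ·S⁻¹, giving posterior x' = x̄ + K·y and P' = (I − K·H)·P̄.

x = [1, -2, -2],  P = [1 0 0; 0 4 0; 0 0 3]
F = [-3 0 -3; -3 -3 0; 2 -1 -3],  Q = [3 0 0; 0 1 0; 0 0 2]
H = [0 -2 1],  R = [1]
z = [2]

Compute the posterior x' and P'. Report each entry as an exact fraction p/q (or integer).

x' = [98/33, 383/99, 965/99]
P' = [857/22 340/33 1361/66; 340/33 856/99 1669/99; 1361/66 1669/99 6701/198]

x̄ = F·x = [3, 3, 10]
P̄ = F·P·Fᵀ + Q = [39 9 21; 9 46 6; 21 6 37]
y = z − H·x̄ = [-2]
S = H·P̄·Hᵀ + R = [198]
K = P̄·Hᵀ·S⁻¹ = [1/66; -43/99; 25/198]
x' = x̄ + K·y = [98/33, 383/99, 965/99]
P' = (I − K·H)·P̄ = [857/22 340/33 1361/66; 340/33 856/99 1669/99; 1361/66 1669/99 6701/198]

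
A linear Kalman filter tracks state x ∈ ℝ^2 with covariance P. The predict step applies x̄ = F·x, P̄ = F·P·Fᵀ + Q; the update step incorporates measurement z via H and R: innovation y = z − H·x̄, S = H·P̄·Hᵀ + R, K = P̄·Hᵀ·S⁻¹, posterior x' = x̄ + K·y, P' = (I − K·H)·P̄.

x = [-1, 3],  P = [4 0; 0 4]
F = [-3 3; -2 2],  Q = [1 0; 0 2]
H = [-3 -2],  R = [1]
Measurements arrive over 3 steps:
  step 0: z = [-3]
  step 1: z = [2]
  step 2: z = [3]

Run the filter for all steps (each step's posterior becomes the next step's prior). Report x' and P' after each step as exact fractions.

step 0: x' = [201/274, 286/685], P' = [157/274 -102/137; -102/137 818/685]
step 1: x' = [-120891/259523, -78668/259523], P' = [148349/259523 -192842/259523; -192842/259523 928522/778569]
step 2: x' = [-301189743/441689191, -208757970/441689191], P' = [252477358/441689191 -328201074/441689191; -328201074/441689191 526756822/441689191]

step 0: x̄ = F·x = [12, 8]
step 0: P̄ = F·P·Fᵀ + Q = [73 48; 48 34]
step 0: y = z − H·x̄ = [49]
step 0: S = H·P̄·Hᵀ + R = [1370]
step 0: K = P̄·Hᵀ·S⁻¹ = [-63/274; -106/685]
step 0: x' = x̄ + K·y = [201/274, 286/685]
step 0: P' = (I − K·H)·P̄ = [157/274 -102/137; -102/137 818/685]
step 1: x̄ = F·x = [-1299/1370, -433/685]
step 1: P̄ = F·P·Fᵀ + Q = [41519/1370 13383/685; 13383/685 10292/685]
step 1: y = z − H·x̄ = [-2889/1370]
step 1: S = H·P̄·Hᵀ + R = [778569/1370]
step 1: K = P̄·Hᵀ·S⁻¹ = [-59363/259523; -121466/778569]
step 1: x' = x̄ + K·y = [-120891/259523, -78668/259523]
step 1: P' = (I − K·H)·P̄ = [148349/259523 -192842/259523; -192842/259523 928522/778569]
step 2: x̄ = F·x = [126669/259523, 84446/259523]
step 2: P̄ = F·P·Fᵀ + Q = [7851386/259523 5061242/259523; 5061242/259523 11679622/778569]
step 2: y = z − H·x̄ = [1327468/259523]
step 2: S = H·P̄·Hᵀ + R = [441689191/778569]
step 2: K = P̄·Hᵀ·S⁻¹ = [-101029926/441689191; -68910422/441689191]
step 2: x' = x̄ + K·y = [-301189743/441689191, -208757970/441689191]
step 2: P' = (I − K·H)·P̄ = [252477358/441689191 -328201074/441689191; -328201074/441689191 526756822/441689191]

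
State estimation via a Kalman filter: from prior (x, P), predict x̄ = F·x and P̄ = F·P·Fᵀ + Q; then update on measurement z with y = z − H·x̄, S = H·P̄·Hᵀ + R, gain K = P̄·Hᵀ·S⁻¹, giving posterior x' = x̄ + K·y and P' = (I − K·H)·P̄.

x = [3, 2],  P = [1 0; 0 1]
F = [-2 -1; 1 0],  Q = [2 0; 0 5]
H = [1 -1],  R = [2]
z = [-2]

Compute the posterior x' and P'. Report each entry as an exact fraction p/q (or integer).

x̄ = F·x = [-8, 3]
P̄ = F·P·Fᵀ + Q = [7 -2; -2 6]
y = z − H·x̄ = [9]
S = H·P̄·Hᵀ + R = [19]
K = P̄·Hᵀ·S⁻¹ = [9/19; -8/19]
x' = x̄ + K·y = [-71/19, -15/19]
P' = (I − K·H)·P̄ = [52/19 34/19; 34/19 50/19]

x' = [-71/19, -15/19]
P' = [52/19 34/19; 34/19 50/19]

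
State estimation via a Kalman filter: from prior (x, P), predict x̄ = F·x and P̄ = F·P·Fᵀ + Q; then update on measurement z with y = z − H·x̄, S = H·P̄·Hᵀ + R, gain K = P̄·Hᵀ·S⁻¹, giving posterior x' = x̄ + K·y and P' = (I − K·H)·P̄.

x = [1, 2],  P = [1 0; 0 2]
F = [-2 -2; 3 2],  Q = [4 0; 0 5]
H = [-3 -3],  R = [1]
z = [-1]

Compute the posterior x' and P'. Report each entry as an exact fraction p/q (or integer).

x' = [-558/91, 589/91]
P' = [1420/91 -1418/91; -1418/91 1426/91]

x̄ = F·x = [-6, 7]
P̄ = F·P·Fᵀ + Q = [16 -14; -14 22]
y = z − H·x̄ = [2]
S = H·P̄·Hᵀ + R = [91]
K = P̄·Hᵀ·S⁻¹ = [-6/91; -24/91]
x' = x̄ + K·y = [-558/91, 589/91]
P' = (I − K·H)·P̄ = [1420/91 -1418/91; -1418/91 1426/91]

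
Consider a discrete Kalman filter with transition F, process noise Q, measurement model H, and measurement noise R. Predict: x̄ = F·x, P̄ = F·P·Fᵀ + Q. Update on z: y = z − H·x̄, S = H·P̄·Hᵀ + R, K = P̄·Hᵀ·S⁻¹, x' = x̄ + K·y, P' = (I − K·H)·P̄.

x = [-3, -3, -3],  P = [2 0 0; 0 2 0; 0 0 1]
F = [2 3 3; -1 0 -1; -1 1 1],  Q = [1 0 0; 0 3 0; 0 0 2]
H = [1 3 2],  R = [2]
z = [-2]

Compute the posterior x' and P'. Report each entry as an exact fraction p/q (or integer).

x' = [-239/11, 79/11, -1]
P' = [667/22 -219/22 0; -219/22 491/110 -8/5; 0 -8/5 13/5]

x̄ = F·x = [-24, 6, -3]
P̄ = F·P·Fᵀ + Q = [36 -7 5; -7 6 1; 5 1 7]
y = z − H·x̄ = [10]
S = H·P̄·Hᵀ + R = [110]
K = P̄·Hᵀ·S⁻¹ = [5/22; 13/110; 1/5]
x' = x̄ + K·y = [-239/11, 79/11, -1]
P' = (I − K·H)·P̄ = [667/22 -219/22 0; -219/22 491/110 -8/5; 0 -8/5 13/5]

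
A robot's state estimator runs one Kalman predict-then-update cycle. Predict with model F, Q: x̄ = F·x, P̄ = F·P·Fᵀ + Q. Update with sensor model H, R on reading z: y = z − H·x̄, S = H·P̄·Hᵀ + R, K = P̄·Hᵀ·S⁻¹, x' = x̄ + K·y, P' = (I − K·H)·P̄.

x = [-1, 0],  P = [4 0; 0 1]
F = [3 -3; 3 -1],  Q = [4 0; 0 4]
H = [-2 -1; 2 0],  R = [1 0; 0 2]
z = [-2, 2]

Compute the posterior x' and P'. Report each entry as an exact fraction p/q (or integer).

x̄ = F·x = [-3, -3]
P̄ = F·P·Fᵀ + Q = [49 39; 39 41]
y = z − H·x̄ = [-11, 8]
S = H·P̄·Hᵀ + R = [394 -274; -274 198]
K = P̄·Hᵀ·S⁻¹ = [-137/1468 537/1468; -1095/1468 -937/1468]
x' = x̄ + K·y = [1399/1468, 145/1468]
P' = (I − K·H)·P̄ = [537/1468 -937/1468; -937/1468 2969/1468]

x' = [1399/1468, 145/1468]
P' = [537/1468 -937/1468; -937/1468 2969/1468]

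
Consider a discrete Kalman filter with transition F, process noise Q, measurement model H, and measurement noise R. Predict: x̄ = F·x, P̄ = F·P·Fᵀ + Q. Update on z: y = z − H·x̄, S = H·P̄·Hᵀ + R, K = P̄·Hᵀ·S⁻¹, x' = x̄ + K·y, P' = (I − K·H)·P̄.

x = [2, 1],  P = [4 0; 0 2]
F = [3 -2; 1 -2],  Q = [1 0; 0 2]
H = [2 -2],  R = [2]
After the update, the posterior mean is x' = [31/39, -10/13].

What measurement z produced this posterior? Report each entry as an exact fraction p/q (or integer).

z = [3]

x̄ = F·x = [4, 0]
P̄ = F·P·Fᵀ + Q = [45 20; 20 14]
S = H·P̄·Hᵀ + R = [78]
K = P̄·Hᵀ·S⁻¹ = [25/39; 2/13]
x' − x̄ = [-125/39, -10/13] = K·y
y = (KᵀK)⁻¹·Kᵀ·(x' − x̄) = [-5]
z = y + H·x̄ = [-5] + [8] = [3]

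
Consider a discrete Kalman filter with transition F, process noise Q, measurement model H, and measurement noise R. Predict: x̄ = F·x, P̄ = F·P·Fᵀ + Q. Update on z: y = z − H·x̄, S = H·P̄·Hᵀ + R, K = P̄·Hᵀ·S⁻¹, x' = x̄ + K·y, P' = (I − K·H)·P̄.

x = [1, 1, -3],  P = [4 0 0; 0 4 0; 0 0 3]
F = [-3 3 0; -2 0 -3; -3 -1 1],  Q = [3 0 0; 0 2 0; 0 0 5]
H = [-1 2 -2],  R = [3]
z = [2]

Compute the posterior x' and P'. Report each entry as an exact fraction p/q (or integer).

x' = [65/11, 229/55, 1/11]
P' = [1275/22 354/11 39/11; 354/11 2259/55 273/11; 39/11 273/11 258/11]

x̄ = F·x = [0, 7, -7]
P̄ = F·P·Fᵀ + Q = [75 24 24; 24 45 15; 24 15 48]
y = z − H·x̄ = [-26]
S = H·P̄·Hᵀ + R = [330]
K = P̄·Hᵀ·S⁻¹ = [-5/22; 6/55; -3/11]
x' = x̄ + K·y = [65/11, 229/55, 1/11]
P' = (I − K·H)·P̄ = [1275/22 354/11 39/11; 354/11 2259/55 273/11; 39/11 273/11 258/11]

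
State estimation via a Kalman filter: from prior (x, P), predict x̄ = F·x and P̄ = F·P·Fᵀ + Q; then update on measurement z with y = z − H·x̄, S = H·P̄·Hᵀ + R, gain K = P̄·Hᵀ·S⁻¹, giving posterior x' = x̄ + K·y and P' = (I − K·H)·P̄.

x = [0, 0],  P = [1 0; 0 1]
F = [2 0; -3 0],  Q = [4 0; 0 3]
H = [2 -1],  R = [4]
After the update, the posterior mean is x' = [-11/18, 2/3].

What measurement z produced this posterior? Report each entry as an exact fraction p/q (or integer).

x̄ = F·x = [0, 0]
P̄ = F·P·Fᵀ + Q = [8 -6; -6 12]
S = H·P̄·Hᵀ + R = [72]
K = P̄·Hᵀ·S⁻¹ = [11/36; -1/3]
x' − x̄ = [-11/18, 2/3] = K·y
y = (KᵀK)⁻¹·Kᵀ·(x' − x̄) = [-2]
z = y + H·x̄ = [-2] + [0] = [-2]

z = [-2]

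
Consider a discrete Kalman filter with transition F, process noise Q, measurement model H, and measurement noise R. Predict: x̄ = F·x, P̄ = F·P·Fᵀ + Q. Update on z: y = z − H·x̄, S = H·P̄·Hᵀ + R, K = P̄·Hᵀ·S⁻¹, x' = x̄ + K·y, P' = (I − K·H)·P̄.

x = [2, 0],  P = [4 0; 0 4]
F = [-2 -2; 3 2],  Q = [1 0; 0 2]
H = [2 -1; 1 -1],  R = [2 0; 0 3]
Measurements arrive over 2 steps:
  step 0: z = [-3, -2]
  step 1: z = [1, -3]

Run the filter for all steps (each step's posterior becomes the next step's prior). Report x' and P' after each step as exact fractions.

step 0: x' = [-257/390, 631/390], P' = [277/390 152/195; 152/195 359/195]
step 1: x' = [-8771/97142, 6805/48571], P' = [53119/97142 24038/48571; 24038/48571 65114/48571]

step 0: x̄ = F·x = [-4, 6]
step 0: P̄ = F·P·Fᵀ + Q = [33 -40; -40 54]
step 0: y = z − H·x̄ = [11, 8]
step 0: S = H·P̄·Hᵀ + R = [348 240; 240 170]
step 0: K = P̄·Hᵀ·S⁻¹ = [25/78 -3/130; -11/78 -23/65]
step 0: x' = x̄ + K·y = [-257/390, 631/390]
step 0: P' = (I − K·H)·P̄ = [277/390 152/195; 152/195 359/195]
step 1: x̄ = F·x = [-374/195, 491/390]
step 1: P̄ = F·P·Fᵀ + Q = [3401/195 -3787/195; -3787/195 9793/390]
step 1: y = z − H·x̄ = [2377/390, 23/130]
step 1: S = H·P̄·Hᵀ + R = [68077/390 15373/130; 15373/130 10971/130]
step 1: K = P̄·Hᵀ·S⁻¹ = [29081/97142 1681/97142; -8519/48571 -13692/48571]
step 1: x' = x̄ + K·y = [-8771/97142, 6805/48571]
step 1: P' = (I − K·H)·P̄ = [53119/97142 24038/48571; 24038/48571 65114/48571]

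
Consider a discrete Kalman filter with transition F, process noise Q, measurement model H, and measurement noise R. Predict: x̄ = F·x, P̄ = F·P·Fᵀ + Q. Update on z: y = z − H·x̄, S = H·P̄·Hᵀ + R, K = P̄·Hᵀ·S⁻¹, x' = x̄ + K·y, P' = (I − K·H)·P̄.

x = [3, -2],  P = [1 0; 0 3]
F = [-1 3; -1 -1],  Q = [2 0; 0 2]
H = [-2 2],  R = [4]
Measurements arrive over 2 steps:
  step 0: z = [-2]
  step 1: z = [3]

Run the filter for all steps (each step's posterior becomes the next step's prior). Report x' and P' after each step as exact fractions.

step 0: x' = [-135/53, -179/53], P' = [146/53 108/53; 108/53 122/53]
step 1: x' = [-3149/2217, 271/739], P' = [4930/2217 1264/739; 1264/739 1606/739]

step 0: x̄ = F·x = [-9, -1]
step 0: P̄ = F·P·Fᵀ + Q = [30 -8; -8 6]
step 0: y = z − H·x̄ = [-18]
step 0: S = H·P̄·Hᵀ + R = [212]
step 0: K = P̄·Hᵀ·S⁻¹ = [-19/53; 7/53]
step 0: x' = x̄ + K·y = [-135/53, -179/53]
step 0: P' = (I − K·H)·P̄ = [146/53 108/53; 108/53 122/53]
step 1: x̄ = F·x = [-402/53, 314/53]
step 1: P̄ = F·P·Fᵀ + Q = [702/53 -436/53; -436/53 590/53]
step 1: y = z − H·x̄ = [-1273/53]
step 1: S = H·P̄·Hᵀ + R = [8868/53]
step 1: K = P̄·Hᵀ·S⁻¹ = [-569/2217; 171/739]
step 1: x' = x̄ + K·y = [-3149/2217, 271/739]
step 1: P' = (I − K·H)·P̄ = [4930/2217 1264/739; 1264/739 1606/739]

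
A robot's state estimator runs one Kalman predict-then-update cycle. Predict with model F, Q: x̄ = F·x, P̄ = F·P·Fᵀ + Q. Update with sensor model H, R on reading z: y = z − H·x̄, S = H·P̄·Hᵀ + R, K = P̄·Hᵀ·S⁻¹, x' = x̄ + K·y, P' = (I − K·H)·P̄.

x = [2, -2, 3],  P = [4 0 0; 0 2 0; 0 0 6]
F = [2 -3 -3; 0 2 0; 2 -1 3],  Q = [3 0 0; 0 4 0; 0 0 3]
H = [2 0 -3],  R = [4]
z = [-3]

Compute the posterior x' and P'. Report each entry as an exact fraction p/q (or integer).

x̄ = F·x = [1, -4, 15]
P̄ = F·P·Fᵀ + Q = [91 -12 -32; -12 12 -4; -32 -4 75]
y = z − H·x̄ = [40]
S = H·P̄·Hᵀ + R = [1427]
K = P̄·Hᵀ·S⁻¹ = [278/1427; -12/1427; -289/1427]
x' = x̄ + K·y = [12547/1427, -6188/1427, 9845/1427]
P' = (I − K·H)·P̄ = [52573/1427 -13788/1427 34678/1427; -13788/1427 16980/1427 -9176/1427; 34678/1427 -9176/1427 23504/1427]

x' = [12547/1427, -6188/1427, 9845/1427]
P' = [52573/1427 -13788/1427 34678/1427; -13788/1427 16980/1427 -9176/1427; 34678/1427 -9176/1427 23504/1427]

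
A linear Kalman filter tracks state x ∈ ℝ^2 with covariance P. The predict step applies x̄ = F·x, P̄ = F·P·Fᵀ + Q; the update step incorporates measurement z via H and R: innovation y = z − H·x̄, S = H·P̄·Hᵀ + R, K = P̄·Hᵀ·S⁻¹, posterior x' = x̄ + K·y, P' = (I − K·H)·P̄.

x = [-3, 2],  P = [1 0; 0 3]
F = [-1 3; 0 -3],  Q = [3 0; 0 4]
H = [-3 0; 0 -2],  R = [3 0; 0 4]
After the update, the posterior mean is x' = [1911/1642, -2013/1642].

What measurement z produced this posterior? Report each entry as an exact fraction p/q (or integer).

z = [-3, 3]

x̄ = F·x = [9, -6]
P̄ = F·P·Fᵀ + Q = [31 -27; -27 31]
S = H·P̄·Hᵀ + R = [282 -162; -162 128]
K = P̄·Hᵀ·S⁻¹ = [-263/821 27/1642; 27/821 -727/1642]
x' − x̄ = [-12867/1642, 7839/1642] = K·y
y = (KᵀK)⁻¹·Kᵀ·(x' − x̄) = [24, -9]
z = y + H·x̄ = [24, -9] + [-27, 12] = [-3, 3]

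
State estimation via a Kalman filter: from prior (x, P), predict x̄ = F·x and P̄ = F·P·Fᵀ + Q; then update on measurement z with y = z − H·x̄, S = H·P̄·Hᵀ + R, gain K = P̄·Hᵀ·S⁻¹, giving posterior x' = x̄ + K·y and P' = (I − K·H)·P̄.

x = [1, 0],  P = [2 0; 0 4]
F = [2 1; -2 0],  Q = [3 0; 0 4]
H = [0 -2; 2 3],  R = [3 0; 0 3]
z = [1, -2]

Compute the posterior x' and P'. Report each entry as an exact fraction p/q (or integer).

x̄ = F·x = [2, -2]
P̄ = F·P·Fᵀ + Q = [15 -8; -8 12]
y = z − H·x̄ = [-3, 0]
S = H·P̄·Hᵀ + R = [51 -40; -40 75]
K = P̄·Hᵀ·S⁻¹ = [288/445 946/2225; -40/89 12/445]
x' = x̄ + K·y = [26/445, -58/89]
P' = (I − K·H)·P̄ = [4659/2225 -432/445; -432/445 60/89]

x' = [26/445, -58/89]
P' = [4659/2225 -432/445; -432/445 60/89]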